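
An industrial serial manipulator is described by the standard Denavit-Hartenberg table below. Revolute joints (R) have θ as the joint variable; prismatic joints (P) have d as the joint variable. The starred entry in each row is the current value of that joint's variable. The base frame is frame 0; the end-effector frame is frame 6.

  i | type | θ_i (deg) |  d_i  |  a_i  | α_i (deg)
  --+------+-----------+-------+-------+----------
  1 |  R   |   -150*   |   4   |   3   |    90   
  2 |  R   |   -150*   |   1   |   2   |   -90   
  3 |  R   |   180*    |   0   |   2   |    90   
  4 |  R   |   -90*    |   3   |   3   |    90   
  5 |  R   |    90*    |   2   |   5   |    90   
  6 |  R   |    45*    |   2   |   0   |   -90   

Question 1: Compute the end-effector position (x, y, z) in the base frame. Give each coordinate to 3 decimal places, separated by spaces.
4.567 -5.446 7.330

after link 1: o_1 = (-2.5981, -1.5000, 4.0000)
after link 2: o_2 = (-1.5981, 0.2321, 3.0000)
after link 3: o_3 = (-3.0981, -0.6340, 4.0000)
after link 4: o_4 = (-0.2990, -2.4821, 6.5981)
after link 5: o_5 = (3.7010, -5.9462, 5.5981)
after link 6: o_6 = (4.5670, -5.4462, 7.3301)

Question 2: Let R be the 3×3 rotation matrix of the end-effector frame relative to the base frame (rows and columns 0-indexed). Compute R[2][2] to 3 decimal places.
End-effector z-axis (col 2 of R) = (0.1768,0.9186,-0.3536)
R[2][2] = -0.3536

-0.354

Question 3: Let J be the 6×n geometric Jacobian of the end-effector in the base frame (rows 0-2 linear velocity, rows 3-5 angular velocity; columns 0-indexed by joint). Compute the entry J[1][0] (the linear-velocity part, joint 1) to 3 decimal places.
axis z_0 = ẑ; lever o_n−o_0 = (4.5670,-5.4462,7.3301)
cross product → J_v[:, 0] = (5.4462,4.5670,-0.0000)
J_ω[:, 0] = z_0
entry J[1][0] = 4.5670

4.567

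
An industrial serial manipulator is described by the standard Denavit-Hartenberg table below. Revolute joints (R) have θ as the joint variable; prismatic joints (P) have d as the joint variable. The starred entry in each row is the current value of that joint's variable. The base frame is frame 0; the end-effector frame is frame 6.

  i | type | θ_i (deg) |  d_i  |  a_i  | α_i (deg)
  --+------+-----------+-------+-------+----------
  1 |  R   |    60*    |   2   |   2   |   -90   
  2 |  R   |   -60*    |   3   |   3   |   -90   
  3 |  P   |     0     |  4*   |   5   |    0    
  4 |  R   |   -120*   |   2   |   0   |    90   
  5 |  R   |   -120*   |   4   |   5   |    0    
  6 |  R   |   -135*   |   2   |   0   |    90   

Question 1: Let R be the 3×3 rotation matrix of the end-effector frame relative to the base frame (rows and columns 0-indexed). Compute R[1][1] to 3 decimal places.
-0.625

End-effector y-axis (col 1 of R) = (0.2165,-0.6250,-0.7500)
R[1][1] = -0.6250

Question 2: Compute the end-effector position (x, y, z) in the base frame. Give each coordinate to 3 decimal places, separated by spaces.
after link 1: o_1 = (1.0000, 1.7321, 2.0000)
after link 2: o_2 = (-0.8481, 4.5311, 4.5981)
after link 3: o_3 = (2.1340, 9.6962, 6.9282)
after link 4: o_4 = (3.0000, 11.1962, 5.9282)
after link 5: o_5 = (4.1785, 4.9073, 6.1758)
after link 6: o_6 = (4.6115, 3.6573, 4.6758)

4.612 3.657 4.676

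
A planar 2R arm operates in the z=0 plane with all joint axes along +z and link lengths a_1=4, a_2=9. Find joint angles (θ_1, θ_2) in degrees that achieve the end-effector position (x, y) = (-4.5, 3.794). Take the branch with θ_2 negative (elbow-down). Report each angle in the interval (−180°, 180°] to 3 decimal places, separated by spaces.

cos θ_2 = (34.6444−4²−9²)/(2·4·9) = -0.8660; θ_2 = -150.0028° (elbow-down)
β = atan2(3.7940,-4.5000) = 139.8654°; ψ = atan2(-4.4996,-3.7944) = -130.1403°
θ_1 = β − ψ = 270.0057°

-89.994 -150.003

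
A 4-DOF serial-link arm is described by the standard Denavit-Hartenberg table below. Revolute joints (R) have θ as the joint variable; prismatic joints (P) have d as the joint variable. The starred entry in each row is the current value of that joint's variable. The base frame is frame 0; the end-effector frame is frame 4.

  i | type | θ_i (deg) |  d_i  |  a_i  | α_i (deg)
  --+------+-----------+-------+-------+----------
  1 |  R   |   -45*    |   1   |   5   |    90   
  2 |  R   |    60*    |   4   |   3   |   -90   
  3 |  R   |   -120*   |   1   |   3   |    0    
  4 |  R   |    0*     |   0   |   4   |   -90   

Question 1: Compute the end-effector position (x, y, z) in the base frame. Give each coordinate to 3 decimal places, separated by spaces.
after link 1: o_1 = (3.5355, -3.5355, 1.0000)
after link 2: o_2 = (1.7678, -7.4246, 3.5981)
after link 3: o_3 = (-1.2121, -8.1190, 2.7990)
after link 4: o_4 = (-4.3686, -9.8614, 1.0670)

-4.369 -9.861 1.067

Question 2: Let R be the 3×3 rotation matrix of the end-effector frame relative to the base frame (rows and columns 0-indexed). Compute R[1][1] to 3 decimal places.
-0.612

End-effector y-axis (col 1 of R) = (0.6124,-0.6124,-0.5000)
R[1][1] = -0.6124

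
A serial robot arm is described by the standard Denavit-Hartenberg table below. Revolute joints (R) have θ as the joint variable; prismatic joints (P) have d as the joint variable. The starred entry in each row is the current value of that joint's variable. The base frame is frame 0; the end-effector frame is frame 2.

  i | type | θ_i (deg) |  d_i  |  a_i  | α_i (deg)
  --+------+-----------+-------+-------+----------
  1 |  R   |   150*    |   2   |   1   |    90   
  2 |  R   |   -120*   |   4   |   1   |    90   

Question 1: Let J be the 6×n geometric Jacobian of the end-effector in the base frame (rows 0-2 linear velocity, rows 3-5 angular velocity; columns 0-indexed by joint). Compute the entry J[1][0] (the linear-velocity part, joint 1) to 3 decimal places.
1.567

axis z_0 = ẑ; lever o_n−o_0 = (1.5670,3.7141,1.1340)
cross product → J_v[:, 0] = (-3.7141,1.5670,0.0000)
J_ω[:, 0] = z_0
entry J[1][0] = 1.5670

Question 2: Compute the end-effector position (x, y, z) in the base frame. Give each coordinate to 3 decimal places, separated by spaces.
after link 1: o_1 = (-0.8660, 0.5000, 2.0000)
after link 2: o_2 = (1.5670, 3.7141, 1.1340)

1.567 3.714 1.134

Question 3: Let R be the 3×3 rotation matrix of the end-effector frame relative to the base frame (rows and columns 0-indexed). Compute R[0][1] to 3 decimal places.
End-effector y-axis (col 1 of R) = (0.5000,0.8660,0.0000)
R[0][1] = 0.5000

0.500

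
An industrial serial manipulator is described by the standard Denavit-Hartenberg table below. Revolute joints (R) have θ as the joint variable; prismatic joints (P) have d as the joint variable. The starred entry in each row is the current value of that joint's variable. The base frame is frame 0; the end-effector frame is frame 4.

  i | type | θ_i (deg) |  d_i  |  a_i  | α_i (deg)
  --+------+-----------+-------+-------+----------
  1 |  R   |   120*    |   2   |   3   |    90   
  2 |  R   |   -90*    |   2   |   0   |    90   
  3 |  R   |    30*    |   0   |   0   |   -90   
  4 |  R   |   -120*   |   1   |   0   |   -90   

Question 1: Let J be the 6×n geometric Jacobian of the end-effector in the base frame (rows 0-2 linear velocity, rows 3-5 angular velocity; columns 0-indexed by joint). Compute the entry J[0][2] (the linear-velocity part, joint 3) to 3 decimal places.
-0.433

axis z_2 = (0.5000,-0.8660,-0.0000); lever o_n−o_2 = (0.7500,0.4330,0.5000)
cross product → J_v[:, 2] = (-0.4330,-0.2500,0.8660)
J_ω[:, 2] = z_2
entry J[0][2] = -0.4330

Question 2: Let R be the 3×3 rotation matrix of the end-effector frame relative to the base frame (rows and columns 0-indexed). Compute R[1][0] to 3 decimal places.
End-effector x-axis (col 0 of R) = (0.2165,-0.8750,0.4330)
R[1][0] = -0.8750

-0.875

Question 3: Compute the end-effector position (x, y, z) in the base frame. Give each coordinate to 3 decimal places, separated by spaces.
after link 1: o_1 = (-1.5000, 2.5981, 2.0000)
after link 2: o_2 = (0.2321, 3.5981, 2.0000)
after link 3: o_3 = (0.2321, 3.5981, 2.0000)
after link 4: o_4 = (0.9821, 4.0311, 2.5000)

0.982 4.031 2.500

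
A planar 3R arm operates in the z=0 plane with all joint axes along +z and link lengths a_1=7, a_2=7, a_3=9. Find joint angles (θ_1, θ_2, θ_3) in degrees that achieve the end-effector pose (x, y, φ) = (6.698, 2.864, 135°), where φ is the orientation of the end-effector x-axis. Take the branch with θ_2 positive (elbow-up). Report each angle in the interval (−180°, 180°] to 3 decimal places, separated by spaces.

wrist centre = target − a_3·(cos φ, sin φ) = (13.0620, -3.5000)
cos θ_2 = (182.8646−7²−7²)/(2·7·7) = 0.8660; θ_2 = 30.0069° (elbow-up)
β = atan2(-3.5000,13.0620) = -15.0001°; ψ = atan2(3.5007,13.0618) = 15.0035°
θ_1 = β − ψ = -30.0035°
θ_3 = φ − θ_1 − θ_2 = 134.9966° (wrapped to (-180°,180°])

-30.004 30.007 134.997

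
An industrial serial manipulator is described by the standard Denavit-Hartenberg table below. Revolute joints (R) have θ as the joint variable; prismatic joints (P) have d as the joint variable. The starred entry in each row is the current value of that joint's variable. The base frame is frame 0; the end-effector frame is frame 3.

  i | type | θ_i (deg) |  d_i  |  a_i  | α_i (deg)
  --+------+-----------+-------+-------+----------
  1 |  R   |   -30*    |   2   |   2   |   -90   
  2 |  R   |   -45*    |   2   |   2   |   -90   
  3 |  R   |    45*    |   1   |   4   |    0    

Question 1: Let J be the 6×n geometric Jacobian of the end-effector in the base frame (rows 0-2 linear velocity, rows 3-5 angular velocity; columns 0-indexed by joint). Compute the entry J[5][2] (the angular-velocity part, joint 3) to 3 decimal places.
axis z_2 = (0.6124,-0.3536,-0.7071); lever o_n−o_2 = (0.9302,-3.8030,1.2929)
cross product → J_v[:, 2] = (-3.1463,-1.4495,-2.0000)
J_ω[:, 2] = z_2
entry J[5][2] = -0.7071

-0.707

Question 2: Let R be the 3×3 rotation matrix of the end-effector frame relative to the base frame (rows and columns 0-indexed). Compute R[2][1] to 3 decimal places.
-0.500

End-effector y-axis (col 1 of R) = (-0.7866,-0.3624,-0.5000)
R[2][1] = -0.5000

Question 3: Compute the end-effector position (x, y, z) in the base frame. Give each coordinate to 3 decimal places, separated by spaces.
after link 1: o_1 = (1.7321, -1.0000, 2.0000)
after link 2: o_2 = (3.9568, 0.0249, 3.4142)
after link 3: o_3 = (4.8870, -3.7781, 4.7071)

4.887 -3.778 4.707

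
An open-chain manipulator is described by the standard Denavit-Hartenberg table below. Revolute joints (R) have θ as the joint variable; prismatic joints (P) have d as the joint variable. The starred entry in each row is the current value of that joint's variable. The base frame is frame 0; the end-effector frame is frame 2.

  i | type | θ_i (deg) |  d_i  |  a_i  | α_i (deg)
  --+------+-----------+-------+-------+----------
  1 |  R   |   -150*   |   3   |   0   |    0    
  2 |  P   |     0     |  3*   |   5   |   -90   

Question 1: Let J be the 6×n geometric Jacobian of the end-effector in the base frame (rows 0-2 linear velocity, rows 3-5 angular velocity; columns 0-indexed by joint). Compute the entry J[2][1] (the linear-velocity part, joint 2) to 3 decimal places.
prismatic axis z_1 = (0.0000,0.0000,1.0000)
J_v[:, 1] = z_1; J_ω[:, 1] = (0,0,0)
entry J[2][1] = 1.0000

1.000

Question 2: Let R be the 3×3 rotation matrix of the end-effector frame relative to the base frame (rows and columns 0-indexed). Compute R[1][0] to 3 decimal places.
End-effector x-axis (col 0 of R) = (-0.8660,-0.5000,0.0000)
R[1][0] = -0.5000

-0.500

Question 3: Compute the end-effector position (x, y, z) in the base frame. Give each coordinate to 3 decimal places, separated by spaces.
after link 1: o_1 = (0.0000, 0.0000, 3.0000)
after link 2: o_2 = (-4.3301, -2.5000, 6.0000)

-4.330 -2.500 6.000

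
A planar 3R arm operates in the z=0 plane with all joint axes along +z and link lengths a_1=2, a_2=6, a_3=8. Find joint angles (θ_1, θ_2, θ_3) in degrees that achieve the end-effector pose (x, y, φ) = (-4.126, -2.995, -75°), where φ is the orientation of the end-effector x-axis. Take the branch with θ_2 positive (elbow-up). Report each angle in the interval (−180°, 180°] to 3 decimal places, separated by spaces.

wrist centre = target − a_3·(cos φ, sin φ) = (-6.1966, 4.7324)
cos θ_2 = (60.7929−2²−6²)/(2·2·6) = 0.8664; θ_2 = 29.9602° (elbow-up)
β = atan2(4.7324,-6.1966) = 142.6304°; ψ = atan2(2.9964,7.1982) = 22.6004°
θ_1 = β − ψ = 120.0301°
θ_3 = φ − θ_1 − θ_2 = 135.0097° (wrapped to (-180°,180°])

120.030 29.960 135.010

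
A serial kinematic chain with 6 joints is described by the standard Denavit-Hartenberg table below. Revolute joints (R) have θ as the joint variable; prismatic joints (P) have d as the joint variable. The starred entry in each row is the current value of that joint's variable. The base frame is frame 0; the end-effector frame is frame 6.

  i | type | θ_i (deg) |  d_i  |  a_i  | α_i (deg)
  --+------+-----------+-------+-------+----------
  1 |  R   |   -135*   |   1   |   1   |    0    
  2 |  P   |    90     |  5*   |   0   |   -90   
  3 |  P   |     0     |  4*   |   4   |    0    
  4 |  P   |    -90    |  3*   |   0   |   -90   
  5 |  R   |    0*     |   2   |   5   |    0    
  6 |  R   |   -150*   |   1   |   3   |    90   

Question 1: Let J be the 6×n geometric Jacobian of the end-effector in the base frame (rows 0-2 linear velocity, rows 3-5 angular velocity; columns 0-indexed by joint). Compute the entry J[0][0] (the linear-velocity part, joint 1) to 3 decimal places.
-0.354

axis z_0 = ẑ; lever o_n−o_0 = (10.2530,0.3536,8.4019)
cross product → J_v[:, 0] = (-0.3536,10.2530,0.0000)
J_ω[:, 0] = z_0
entry J[0][0] = -0.3536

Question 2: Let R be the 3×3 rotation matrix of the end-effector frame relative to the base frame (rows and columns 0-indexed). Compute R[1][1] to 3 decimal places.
-0.707

End-effector y-axis (col 1 of R) = (0.7071,-0.7071,-0.0000)
R[1][1] = -0.7071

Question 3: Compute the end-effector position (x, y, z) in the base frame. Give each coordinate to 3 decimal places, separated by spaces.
10.253 0.354 8.402

after link 1: o_1 = (-0.7071, -0.7071, 1.0000)
after link 2: o_2 = (-0.7071, -0.7071, 6.0000)
after link 3: o_3 = (4.9497, -0.7071, 6.0000)
after link 4: o_4 = (7.0711, 1.4142, 6.0000)
after link 5: o_5 = (8.4853, 0.0000, 11.0000)
after link 6: o_6 = (10.2530, 0.3536, 8.4019)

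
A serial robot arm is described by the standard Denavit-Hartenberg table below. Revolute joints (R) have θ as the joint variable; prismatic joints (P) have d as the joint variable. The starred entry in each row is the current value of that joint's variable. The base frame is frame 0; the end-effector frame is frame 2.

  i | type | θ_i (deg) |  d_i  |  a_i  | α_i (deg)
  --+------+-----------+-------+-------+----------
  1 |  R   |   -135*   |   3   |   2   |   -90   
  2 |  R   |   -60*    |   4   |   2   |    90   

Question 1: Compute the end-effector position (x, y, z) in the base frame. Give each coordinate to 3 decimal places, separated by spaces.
after link 1: o_1 = (-1.4142, -1.4142, 3.0000)
after link 2: o_2 = (0.7071, -4.9497, 4.7321)

0.707 -4.950 4.732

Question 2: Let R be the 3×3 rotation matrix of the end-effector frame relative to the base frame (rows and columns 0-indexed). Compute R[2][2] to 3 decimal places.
End-effector z-axis (col 2 of R) = (0.6124,0.6124,0.5000)
R[2][2] = 0.5000

0.500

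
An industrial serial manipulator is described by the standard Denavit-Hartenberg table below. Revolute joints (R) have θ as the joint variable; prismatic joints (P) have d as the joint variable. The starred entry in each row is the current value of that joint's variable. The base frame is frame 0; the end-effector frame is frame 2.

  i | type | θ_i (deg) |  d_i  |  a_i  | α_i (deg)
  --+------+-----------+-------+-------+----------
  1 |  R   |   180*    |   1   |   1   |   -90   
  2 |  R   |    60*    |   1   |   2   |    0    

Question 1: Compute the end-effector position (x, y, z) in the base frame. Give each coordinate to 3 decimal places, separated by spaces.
after link 1: o_1 = (-1.0000, 0.0000, 1.0000)
after link 2: o_2 = (-2.0000, -1.0000, -0.7321)

-2.000 -1.000 -0.732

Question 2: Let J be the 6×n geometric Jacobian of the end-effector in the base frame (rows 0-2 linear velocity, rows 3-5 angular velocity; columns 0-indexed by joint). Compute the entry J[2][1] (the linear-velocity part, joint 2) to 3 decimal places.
axis z_1 = (-0.0000,-1.0000,0.0000); lever o_n−o_1 = (-1.0000,-1.0000,-1.7321)
cross product → J_v[:, 1] = (1.7321,-0.0000,-1.0000)
J_ω[:, 1] = z_1
entry J[2][1] = -1.0000

-1.000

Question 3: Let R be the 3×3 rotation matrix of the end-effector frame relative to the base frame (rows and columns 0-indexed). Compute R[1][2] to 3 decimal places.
End-effector z-axis (col 2 of R) = (-0.0000,-1.0000,0.0000)
R[1][2] = -1.0000

-1.000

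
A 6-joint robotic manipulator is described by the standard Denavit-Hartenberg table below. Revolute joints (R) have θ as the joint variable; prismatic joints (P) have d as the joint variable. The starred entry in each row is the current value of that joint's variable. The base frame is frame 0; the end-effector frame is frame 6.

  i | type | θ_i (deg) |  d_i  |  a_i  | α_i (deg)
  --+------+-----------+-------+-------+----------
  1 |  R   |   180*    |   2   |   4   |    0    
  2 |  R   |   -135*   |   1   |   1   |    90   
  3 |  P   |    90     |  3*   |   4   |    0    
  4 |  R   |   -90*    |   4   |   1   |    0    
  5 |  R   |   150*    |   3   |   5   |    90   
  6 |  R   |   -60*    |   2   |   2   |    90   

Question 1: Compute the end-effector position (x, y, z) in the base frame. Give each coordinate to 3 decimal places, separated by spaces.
after link 1: o_1 = (-4.0000, 0.0000, 2.0000)
after link 2: o_2 = (-3.2929, 0.7071, 3.0000)
after link 3: o_3 = (-1.1716, -1.4142, 7.0000)
after link 4: o_4 = (2.3640, -3.5355, 7.0000)
after link 5: o_5 = (1.4234, -8.7187, 9.5000)
after link 6: o_6 = (0.2934, -7.3992, 11.7321)

0.293 -7.399 11.732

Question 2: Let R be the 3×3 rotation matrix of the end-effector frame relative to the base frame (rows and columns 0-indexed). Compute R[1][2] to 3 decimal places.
End-effector z-axis (col 2 of R) = (0.1768,0.8839,-0.4330)
R[1][2] = 0.8839

0.884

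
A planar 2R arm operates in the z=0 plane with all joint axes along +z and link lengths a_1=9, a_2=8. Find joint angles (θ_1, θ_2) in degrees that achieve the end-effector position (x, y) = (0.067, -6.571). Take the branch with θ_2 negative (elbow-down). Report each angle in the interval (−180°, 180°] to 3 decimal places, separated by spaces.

-29.999 -134.997

cos θ_2 = (43.1825−9²−8²)/(2·9·8) = -0.7071; θ_2 = -134.9967° (elbow-down)
β = atan2(-6.5710,0.0670) = -89.4158°; ψ = atan2(-5.6572,3.3435) = -59.4163°
θ_1 = β − ψ = -29.9995°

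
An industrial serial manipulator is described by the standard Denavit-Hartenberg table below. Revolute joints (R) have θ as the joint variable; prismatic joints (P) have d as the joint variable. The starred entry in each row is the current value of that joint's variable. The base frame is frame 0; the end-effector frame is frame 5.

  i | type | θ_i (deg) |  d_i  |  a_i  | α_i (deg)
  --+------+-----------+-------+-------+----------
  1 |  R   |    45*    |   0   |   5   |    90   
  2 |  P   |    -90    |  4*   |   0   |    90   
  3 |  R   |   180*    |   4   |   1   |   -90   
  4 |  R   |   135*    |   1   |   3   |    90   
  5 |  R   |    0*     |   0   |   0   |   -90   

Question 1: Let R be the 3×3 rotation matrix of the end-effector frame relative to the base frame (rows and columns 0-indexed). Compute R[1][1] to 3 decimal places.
-0.500

End-effector y-axis (col 1 of R) = (-0.5000,-0.5000,-0.7071)
R[1][1] = -0.5000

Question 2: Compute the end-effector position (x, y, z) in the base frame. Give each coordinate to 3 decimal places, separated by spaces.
after link 1: o_1 = (3.5355, 3.5355, 0.0000)
after link 2: o_2 = (6.3640, 0.7071, 0.0000)
after link 3: o_3 = (3.5355, -2.1213, 1.0000)
after link 4: o_4 = (4.3284, 0.0858, -1.1213)
after link 5: o_5 = (4.3284, 0.0858, -1.1213)

4.328 0.086 -1.121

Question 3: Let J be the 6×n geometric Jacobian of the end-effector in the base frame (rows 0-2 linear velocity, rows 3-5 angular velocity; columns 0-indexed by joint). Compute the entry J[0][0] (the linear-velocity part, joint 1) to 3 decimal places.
axis z_0 = ẑ; lever o_n−o_0 = (4.3284,0.0858,-1.1213)
cross product → J_v[:, 0] = (-0.0858,4.3284,0.0000)
J_ω[:, 0] = z_0
entry J[0][0] = -0.0858

-0.086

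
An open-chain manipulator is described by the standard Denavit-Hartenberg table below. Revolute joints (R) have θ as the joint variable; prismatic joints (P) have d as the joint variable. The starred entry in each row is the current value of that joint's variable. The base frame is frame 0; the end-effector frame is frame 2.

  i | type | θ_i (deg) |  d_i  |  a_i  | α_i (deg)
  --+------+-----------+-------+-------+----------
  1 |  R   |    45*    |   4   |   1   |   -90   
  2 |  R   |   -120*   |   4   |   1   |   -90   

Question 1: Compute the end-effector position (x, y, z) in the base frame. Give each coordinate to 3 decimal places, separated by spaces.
after link 1: o_1 = (0.7071, 0.7071, 4.0000)
after link 2: o_2 = (-2.4749, 3.1820, 4.8660)

-2.475 3.182 4.866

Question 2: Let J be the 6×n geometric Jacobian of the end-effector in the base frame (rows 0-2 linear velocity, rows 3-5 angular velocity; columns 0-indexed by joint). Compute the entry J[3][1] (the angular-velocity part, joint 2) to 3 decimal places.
axis z_1 = (-0.7071,0.7071,0.0000); lever o_n−o_1 = (-3.1820,2.4749,0.8660)
cross product → J_v[:, 1] = (0.6124,0.6124,0.5000)
J_ω[:, 1] = z_1
entry J[3][1] = -0.7071

-0.707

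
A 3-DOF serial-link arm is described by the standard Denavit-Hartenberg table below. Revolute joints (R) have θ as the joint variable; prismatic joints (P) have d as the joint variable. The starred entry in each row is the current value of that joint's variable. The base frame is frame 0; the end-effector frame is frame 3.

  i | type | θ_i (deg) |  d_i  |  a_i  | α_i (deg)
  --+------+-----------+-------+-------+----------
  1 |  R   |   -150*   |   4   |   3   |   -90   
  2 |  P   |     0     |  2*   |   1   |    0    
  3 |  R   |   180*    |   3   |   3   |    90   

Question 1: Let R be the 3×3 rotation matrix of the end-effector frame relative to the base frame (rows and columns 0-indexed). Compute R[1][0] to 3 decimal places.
End-effector x-axis (col 0 of R) = (0.8660,0.5000,-0.0000)
R[1][0] = 0.5000

0.500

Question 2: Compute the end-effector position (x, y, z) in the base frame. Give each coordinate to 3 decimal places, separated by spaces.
after link 1: o_1 = (-2.5981, -1.5000, 4.0000)
after link 2: o_2 = (-2.4641, -3.7321, 4.0000)
after link 3: o_3 = (1.6340, -4.8301, 4.0000)

1.634 -4.830 4.000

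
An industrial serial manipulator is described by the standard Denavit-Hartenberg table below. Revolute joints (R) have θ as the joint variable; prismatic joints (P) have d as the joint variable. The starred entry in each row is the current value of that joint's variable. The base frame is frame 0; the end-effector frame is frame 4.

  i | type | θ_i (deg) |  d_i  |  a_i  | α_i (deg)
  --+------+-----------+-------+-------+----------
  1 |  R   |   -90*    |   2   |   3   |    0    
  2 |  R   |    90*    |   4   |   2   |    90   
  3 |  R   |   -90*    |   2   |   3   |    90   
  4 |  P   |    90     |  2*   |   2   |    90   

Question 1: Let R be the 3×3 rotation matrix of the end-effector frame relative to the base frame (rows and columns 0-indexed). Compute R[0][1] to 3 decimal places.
End-effector y-axis (col 1 of R) = (-1.0000,-0.0000,0.0000)
R[0][1] = -1.0000

-1.000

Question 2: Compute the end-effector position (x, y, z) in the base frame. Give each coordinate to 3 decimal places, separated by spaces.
0.000 -7.000 3.000

after link 1: o_1 = (0.0000, -3.0000, 2.0000)
after link 2: o_2 = (2.0000, -3.0000, 6.0000)
after link 3: o_3 = (2.0000, -5.0000, 3.0000)
after link 4: o_4 = (0.0000, -7.0000, 3.0000)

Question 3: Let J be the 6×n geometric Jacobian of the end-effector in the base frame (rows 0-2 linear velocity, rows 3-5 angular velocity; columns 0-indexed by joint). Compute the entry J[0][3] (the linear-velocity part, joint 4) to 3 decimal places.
-1.000

prismatic axis z_3 = (-1.0000,-0.0000,-0.0000)
J_v[:, 3] = z_3; J_ω[:, 3] = (0,0,0)
entry J[0][3] = -1.0000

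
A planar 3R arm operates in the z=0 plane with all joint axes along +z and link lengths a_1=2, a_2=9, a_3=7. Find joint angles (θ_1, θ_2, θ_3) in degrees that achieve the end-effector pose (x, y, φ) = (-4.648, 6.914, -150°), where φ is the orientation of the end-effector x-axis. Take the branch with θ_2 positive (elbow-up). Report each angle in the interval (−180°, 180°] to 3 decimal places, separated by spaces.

44.991 45.010 119.998

wrist centre = target − a_3·(cos φ, sin φ) = (1.4142, 10.4140)
cos θ_2 = (110.4513−2²−9²)/(2·2·9) = 0.7070; θ_2 = 45.0102° (elbow-up)
β = atan2(10.4140,1.4142) = 82.2668°; ψ = atan2(6.3651,8.3628) = 37.2754°
θ_1 = β − ψ = 44.9913°
θ_3 = φ − θ_1 − θ_2 = 119.9984° (wrapped to (-180°,180°])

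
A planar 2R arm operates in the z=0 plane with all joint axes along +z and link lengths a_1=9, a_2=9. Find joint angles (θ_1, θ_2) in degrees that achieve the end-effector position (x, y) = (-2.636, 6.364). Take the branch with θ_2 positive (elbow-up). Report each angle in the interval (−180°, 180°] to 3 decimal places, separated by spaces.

cos θ_2 = (47.4490−9²−9²)/(2·9·9) = -0.7071; θ_2 = 134.9999° (elbow-up)
β = atan2(6.3640,-2.6360) = 112.4996°; ψ = atan2(6.3640,2.6361) = 67.4999°
θ_1 = β − ψ = 44.9996°

45.000 135.000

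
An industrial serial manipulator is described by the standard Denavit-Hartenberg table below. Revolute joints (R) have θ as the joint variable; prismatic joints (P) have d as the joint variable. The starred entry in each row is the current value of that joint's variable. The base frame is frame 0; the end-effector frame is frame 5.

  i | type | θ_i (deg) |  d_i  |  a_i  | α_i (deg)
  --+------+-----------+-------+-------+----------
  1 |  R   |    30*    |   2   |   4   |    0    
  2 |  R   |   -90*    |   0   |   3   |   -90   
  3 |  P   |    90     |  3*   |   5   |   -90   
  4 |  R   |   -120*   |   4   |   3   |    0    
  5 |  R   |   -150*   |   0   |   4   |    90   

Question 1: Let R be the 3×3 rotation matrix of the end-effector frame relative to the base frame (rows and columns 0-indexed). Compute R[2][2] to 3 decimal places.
-1.000

End-effector z-axis (col 2 of R) = (-0.0000,-0.0000,-1.0000)
R[2][2] = -1.0000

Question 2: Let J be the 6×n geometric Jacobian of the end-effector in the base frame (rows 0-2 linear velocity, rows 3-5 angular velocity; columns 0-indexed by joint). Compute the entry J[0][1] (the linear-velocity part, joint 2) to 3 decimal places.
axis z_1 = (0.0000,0.0000,1.0000); lever o_n−o_1 = (0.8840,1.6651,-3.5000)
cross product → J_v[:, 1] = (-1.6651,0.8840,0.0000)
J_ω[:, 1] = z_1
entry J[0][1] = -1.6651

-1.665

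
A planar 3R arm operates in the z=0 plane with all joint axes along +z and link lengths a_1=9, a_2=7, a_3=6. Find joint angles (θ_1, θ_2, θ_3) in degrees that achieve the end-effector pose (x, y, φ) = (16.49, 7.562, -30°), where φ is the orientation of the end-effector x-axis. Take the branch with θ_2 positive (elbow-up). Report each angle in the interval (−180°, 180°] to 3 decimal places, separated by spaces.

wrist centre = target − a_3·(cos φ, sin φ) = (11.2938, 10.5620)
cos θ_2 = (239.1068−9²−7²)/(2·9·7) = 0.8659; θ_2 = 30.0112° (elbow-up)
β = atan2(10.5620,11.2938) = 43.0822°; ψ = atan2(3.5012,15.0615) = 13.0865°
θ_1 = β − ψ = 29.9956°
θ_3 = φ − θ_1 − θ_2 = -90.0069° (wrapped to (-180°,180°])

29.996 30.011 -90.007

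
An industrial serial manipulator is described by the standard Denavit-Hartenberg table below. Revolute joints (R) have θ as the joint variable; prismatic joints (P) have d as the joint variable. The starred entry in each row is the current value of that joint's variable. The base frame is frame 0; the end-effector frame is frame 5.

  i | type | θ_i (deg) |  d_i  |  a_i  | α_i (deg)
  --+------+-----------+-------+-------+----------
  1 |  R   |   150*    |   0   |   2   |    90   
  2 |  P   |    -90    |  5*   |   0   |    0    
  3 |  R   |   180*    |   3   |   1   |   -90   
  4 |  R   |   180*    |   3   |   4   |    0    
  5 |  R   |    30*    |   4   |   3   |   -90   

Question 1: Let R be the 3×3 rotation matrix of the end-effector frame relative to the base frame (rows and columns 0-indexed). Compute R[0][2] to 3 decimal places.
End-effector z-axis (col 2 of R) = (0.4330,0.7500,0.5000)
R[0][2] = 0.4330

0.433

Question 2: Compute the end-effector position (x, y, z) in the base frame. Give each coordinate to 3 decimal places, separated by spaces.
9.080 5.727 -5.598

after link 1: o_1 = (-1.7321, 1.0000, 0.0000)
after link 2: o_2 = (0.7679, 5.3301, 0.0000)
after link 3: o_3 = (2.2679, 7.9282, 1.0000)
after link 4: o_4 = (4.8660, 6.4282, -3.0000)
after link 5: o_5 = (9.0801, 5.7272, -5.5981)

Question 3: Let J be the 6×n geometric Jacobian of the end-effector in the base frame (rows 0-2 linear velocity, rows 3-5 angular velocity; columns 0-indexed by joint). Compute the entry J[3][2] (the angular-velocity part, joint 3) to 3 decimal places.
axis z_2 = (0.5000,0.8660,0.0000); lever o_n−o_2 = (8.3122,0.3971,-5.5981)
cross product → J_v[:, 2] = (-4.8481,2.7990,-7.0000)
J_ω[:, 2] = z_2
entry J[3][2] = 0.5000

0.500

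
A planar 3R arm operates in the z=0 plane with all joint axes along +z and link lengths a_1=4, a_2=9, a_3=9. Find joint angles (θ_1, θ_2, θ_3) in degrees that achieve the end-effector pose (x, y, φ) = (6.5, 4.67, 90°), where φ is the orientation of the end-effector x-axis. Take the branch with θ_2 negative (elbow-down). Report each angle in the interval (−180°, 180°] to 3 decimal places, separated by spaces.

60.002 -120.001 149.999

wrist centre = target − a_3·(cos φ, sin φ) = (6.5000, -4.3300)
cos θ_2 = (60.9989−4²−9²)/(2·4·9) = -0.5000; θ_2 = -120.0010° (elbow-down)
β = atan2(-4.3300,6.5000) = -33.6697°; ψ = atan2(-7.7941,-0.5001) = -93.6715°
θ_1 = β − ψ = 60.0018°
θ_3 = φ − θ_1 − θ_2 = 149.9992° (wrapped to (-180°,180°])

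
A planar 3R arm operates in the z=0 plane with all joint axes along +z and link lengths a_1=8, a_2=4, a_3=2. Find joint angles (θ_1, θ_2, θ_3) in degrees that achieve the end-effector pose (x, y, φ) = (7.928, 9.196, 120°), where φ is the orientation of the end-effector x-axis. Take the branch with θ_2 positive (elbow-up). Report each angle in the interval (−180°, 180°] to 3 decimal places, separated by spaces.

29.997 30.011 59.993

wrist centre = target − a_3·(cos φ, sin φ) = (8.9280, 7.4639)
cos θ_2 = (135.4197−8²−4²)/(2·8·4) = 0.8659; θ_2 = 30.0106° (elbow-up)
β = atan2(7.4639,8.9280) = 39.8962°; ψ = atan2(2.0006,11.4637) = 9.8995°
θ_1 = β − ψ = 29.9967°
θ_3 = φ − θ_1 − θ_2 = 59.9928° (wrapped to (-180°,180°])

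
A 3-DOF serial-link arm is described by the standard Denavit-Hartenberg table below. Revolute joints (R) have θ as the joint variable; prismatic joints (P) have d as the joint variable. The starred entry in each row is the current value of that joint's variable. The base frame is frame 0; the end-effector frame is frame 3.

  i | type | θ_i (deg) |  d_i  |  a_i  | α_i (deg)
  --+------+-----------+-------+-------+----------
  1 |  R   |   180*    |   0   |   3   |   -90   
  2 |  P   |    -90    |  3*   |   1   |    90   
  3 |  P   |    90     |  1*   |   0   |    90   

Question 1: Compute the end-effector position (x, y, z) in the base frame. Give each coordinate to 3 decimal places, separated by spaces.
-2.000 -3.000 1.000

after link 1: o_1 = (-3.0000, 0.0000, 0.0000)
after link 2: o_2 = (-3.0000, -3.0000, 1.0000)
after link 3: o_3 = (-2.0000, -3.0000, 1.0000)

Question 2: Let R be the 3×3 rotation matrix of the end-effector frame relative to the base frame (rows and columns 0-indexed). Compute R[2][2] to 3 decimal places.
1.000

End-effector z-axis (col 2 of R) = (0.0000,0.0000,1.0000)
R[2][2] = 1.0000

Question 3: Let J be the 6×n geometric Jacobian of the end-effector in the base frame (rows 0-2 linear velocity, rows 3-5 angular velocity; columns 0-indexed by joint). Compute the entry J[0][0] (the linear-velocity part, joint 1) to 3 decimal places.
3.000

axis z_0 = ẑ; lever o_n−o_0 = (-2.0000,-3.0000,1.0000)
cross product → J_v[:, 0] = (3.0000,-2.0000,0.0000)
J_ω[:, 0] = z_0
entry J[0][0] = 3.0000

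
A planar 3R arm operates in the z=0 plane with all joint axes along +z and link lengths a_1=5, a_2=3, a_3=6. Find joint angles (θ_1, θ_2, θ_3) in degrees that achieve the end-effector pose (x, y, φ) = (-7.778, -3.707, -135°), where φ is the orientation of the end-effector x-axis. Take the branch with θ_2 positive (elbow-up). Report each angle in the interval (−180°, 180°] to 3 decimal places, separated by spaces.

wrist centre = target − a_3·(cos φ, sin φ) = (-3.5354, 0.5356)
cos θ_2 = (12.7857−5²−3²)/(2·5·3) = -0.7071; θ_2 = 135.0030° (elbow-up)
β = atan2(0.5356,-3.5354) = 171.3847°; ψ = atan2(2.1212,2.8786) = 36.3864°
θ_1 = β − ψ = 134.9983°
θ_3 = φ − θ_1 − θ_2 = -45.0013° (wrapped to (-180°,180°])

134.998 135.003 -45.001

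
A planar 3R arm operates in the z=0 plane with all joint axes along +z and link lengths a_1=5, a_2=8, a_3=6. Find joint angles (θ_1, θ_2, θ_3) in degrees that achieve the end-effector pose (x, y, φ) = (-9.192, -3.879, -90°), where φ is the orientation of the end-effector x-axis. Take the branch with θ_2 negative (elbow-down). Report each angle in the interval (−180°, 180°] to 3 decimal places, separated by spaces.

wrist centre = target − a_3·(cos φ, sin φ) = (-9.1920, 2.1210)
cos θ_2 = (88.9915−5²−8²)/(2·5·8) = -0.0001; θ_2 = -90.0061° (elbow-down)
β = atan2(2.1210,-9.1920) = 167.0067°; ψ = atan2(-8.0000,4.9992) = -57.9990°
θ_1 = β − ψ = 225.0057°
θ_3 = φ − θ_1 − θ_2 = 135.0003° (wrapped to (-180°,180°])

-134.994 -90.006 135.000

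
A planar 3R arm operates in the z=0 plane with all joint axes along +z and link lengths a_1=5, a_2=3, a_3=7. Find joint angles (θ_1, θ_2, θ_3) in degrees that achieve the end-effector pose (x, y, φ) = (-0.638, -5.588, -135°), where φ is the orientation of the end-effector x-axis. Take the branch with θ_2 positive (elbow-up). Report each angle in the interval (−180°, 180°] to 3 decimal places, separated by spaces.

wrist centre = target − a_3·(cos φ, sin φ) = (4.3117, -0.6383)
cos θ_2 = (18.9985−5²−3²)/(2·5·3) = -0.5000; θ_2 = 120.0032° (elbow-up)
β = atan2(-0.6383,4.3117) = -8.4201°; ψ = atan2(2.5980,3.4999) = 36.5870°
θ_1 = β − ψ = -45.0072°
θ_3 = φ − θ_1 − θ_2 = 150.0039° (wrapped to (-180°,180°])

-45.007 120.003 150.004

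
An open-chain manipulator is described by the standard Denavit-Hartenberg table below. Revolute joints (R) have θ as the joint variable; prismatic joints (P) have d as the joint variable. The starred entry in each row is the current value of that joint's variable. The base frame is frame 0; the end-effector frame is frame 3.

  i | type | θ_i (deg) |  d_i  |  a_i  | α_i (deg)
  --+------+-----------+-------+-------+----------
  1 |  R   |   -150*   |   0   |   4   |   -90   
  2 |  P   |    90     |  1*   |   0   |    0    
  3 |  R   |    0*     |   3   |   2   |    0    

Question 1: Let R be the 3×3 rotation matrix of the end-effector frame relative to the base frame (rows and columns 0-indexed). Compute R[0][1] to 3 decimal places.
0.866

End-effector y-axis (col 1 of R) = (0.8660,0.5000,-0.0000)
R[0][1] = 0.8660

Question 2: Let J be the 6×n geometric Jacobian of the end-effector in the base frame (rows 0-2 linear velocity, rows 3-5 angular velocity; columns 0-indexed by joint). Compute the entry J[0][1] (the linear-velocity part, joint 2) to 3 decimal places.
prismatic axis z_1 = (0.5000,-0.8660,0.0000)
J_v[:, 1] = z_1; J_ω[:, 1] = (0,0,0)
entry J[0][1] = 0.5000

0.500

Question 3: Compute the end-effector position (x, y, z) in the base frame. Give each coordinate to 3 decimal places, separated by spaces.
-1.464 -5.464 -2.000

after link 1: o_1 = (-3.4641, -2.0000, 0.0000)
after link 2: o_2 = (-2.9641, -2.8660, 0.0000)
after link 3: o_3 = (-1.4641, -5.4641, -2.0000)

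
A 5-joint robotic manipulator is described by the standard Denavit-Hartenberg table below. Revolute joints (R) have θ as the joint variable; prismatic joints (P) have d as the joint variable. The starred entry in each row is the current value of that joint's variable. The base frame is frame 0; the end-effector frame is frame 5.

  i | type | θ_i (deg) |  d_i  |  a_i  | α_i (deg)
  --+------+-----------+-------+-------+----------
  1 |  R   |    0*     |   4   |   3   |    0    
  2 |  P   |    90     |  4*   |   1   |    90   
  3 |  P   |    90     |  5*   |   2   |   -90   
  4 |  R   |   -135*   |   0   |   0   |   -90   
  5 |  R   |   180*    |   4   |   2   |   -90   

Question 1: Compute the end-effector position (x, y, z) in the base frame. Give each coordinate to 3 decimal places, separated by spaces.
after link 1: o_1 = (3.0000, 0.0000, 4.0000)
after link 2: o_2 = (3.0000, 1.0000, 8.0000)
after link 3: o_3 = (8.0000, 1.0000, 10.0000)
after link 4: o_4 = (8.0000, 1.0000, 10.0000)
after link 5: o_5 = (9.4142, 1.0000, 14.2426)

9.414 1.000 14.243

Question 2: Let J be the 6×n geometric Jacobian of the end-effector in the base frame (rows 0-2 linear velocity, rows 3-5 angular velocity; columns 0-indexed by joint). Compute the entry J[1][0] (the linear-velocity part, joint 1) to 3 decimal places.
9.414

axis z_0 = ẑ; lever o_n−o_0 = (9.4142,1.0000,14.2426)
cross product → J_v[:, 0] = (-1.0000,9.4142,0.0000)
J_ω[:, 0] = z_0
entry J[1][0] = 9.4142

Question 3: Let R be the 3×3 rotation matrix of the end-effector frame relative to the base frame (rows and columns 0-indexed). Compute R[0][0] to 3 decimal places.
End-effector x-axis (col 0 of R) = (-0.7071,0.0000,0.7071)
R[0][0] = -0.7071

-0.707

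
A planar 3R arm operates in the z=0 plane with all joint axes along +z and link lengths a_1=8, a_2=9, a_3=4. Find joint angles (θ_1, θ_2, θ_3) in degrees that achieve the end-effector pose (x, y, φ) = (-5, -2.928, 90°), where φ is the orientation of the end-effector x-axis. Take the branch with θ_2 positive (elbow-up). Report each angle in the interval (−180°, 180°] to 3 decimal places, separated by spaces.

wrist centre = target − a_3·(cos φ, sin φ) = (-5.0000, -6.9280)
cos θ_2 = (72.9972−8²−9²)/(2·8·9) = -0.5000; θ_2 = 120.0013° (elbow-up)
β = atan2(-6.9280,-5.0000) = -125.8183°; ψ = atan2(7.7941,3.4998) = 65.8183°
θ_1 = β − ψ = -191.6366°
θ_3 = φ − θ_1 − θ_2 = 161.6354° (wrapped to (-180°,180°])

168.363 120.001 161.635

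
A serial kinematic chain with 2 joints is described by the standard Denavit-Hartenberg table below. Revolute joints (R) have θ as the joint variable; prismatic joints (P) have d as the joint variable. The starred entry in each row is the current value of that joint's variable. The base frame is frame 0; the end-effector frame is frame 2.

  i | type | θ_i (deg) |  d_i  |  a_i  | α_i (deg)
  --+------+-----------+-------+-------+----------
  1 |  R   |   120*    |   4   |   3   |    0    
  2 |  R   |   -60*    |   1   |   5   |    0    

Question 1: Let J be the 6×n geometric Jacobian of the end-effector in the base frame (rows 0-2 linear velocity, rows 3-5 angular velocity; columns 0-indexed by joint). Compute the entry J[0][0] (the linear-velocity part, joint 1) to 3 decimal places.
axis z_0 = ẑ; lever o_n−o_0 = (1.0000,6.9282,5.0000)
cross product → J_v[:, 0] = (-6.9282,1.0000,0.0000)
J_ω[:, 0] = z_0
entry J[0][0] = -6.9282

-6.928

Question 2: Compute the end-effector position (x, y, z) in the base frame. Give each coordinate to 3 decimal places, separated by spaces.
1.000 6.928 5.000

after link 1: o_1 = (-1.5000, 2.5981, 4.0000)
after link 2: o_2 = (1.0000, 6.9282, 5.0000)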